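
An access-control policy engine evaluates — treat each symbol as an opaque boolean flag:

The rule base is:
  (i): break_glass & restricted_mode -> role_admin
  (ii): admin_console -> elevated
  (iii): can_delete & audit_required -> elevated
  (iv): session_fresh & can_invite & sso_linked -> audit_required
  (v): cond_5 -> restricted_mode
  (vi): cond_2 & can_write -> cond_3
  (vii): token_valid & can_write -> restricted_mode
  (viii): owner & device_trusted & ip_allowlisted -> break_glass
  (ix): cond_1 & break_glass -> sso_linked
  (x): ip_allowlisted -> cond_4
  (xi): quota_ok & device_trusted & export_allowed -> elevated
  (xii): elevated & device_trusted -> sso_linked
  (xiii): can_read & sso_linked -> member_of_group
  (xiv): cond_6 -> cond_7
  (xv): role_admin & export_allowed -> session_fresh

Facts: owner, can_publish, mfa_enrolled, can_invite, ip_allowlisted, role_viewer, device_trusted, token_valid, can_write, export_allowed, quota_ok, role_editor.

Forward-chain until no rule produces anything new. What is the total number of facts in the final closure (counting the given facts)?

20

Round 1 fires (vii), (viii), (x), (xi), giving restricted_mode, break_glass, cond_4, elevated.
Round 2 fires (i), (xii), giving role_admin, sso_linked.
Round 3 fires (xv), giving session_fresh.
Round 4 fires (iv), giving audit_required.
Closure: {audit_required, break_glass, can_invite, can_publish, can_write, cond_4, device_trusted, elevated, export_allowed, ip_allowlisted, mfa_enrolled, owner, quota_ok, restricted_mode, role_admin, role_editor, role_viewer, session_fresh, sso_linked, token_valid} — 20 facts.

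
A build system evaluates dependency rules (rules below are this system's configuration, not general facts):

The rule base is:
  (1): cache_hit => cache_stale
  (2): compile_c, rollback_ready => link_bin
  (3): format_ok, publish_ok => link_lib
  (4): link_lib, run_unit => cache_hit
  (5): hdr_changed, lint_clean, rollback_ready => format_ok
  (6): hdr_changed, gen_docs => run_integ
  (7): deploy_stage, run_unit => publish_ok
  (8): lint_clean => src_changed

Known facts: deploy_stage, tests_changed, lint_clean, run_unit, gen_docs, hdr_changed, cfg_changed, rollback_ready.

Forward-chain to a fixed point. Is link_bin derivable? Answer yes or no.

no

Round 1 fires (5), (6), (7), (8), giving format_ok, run_integ, publish_ok, src_changed.
Round 2 fires (3), giving link_lib.
Round 3 fires (4), giving cache_hit.
Round 4 fires (1), giving cache_stale.
Fixed point reached. link_bin is concluded only by (2); (2) needs compile_c (never derived).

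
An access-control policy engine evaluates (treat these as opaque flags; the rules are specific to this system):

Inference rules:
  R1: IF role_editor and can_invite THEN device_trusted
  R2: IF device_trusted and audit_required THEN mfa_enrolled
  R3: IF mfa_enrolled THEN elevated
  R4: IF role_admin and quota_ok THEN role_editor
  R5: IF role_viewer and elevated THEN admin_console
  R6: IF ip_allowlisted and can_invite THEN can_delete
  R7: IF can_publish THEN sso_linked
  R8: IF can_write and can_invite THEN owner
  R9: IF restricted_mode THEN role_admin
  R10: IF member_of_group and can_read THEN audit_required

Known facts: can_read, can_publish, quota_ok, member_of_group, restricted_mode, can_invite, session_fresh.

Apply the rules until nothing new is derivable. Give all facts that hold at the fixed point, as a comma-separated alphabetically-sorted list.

[1] R7 [IF can_publish THEN sso_linked]; R9 [IF restricted_mode THEN role_admin]; R10 [IF member_of_group and can_read THEN audit_required]. ⇒ new: sso_linked, role_admin, audit_required.
[2] R4 [IF role_admin and quota_ok THEN role_editor]. ⇒ new: role_editor.
[3] R1 [IF role_editor and can_invite THEN device_trusted]. ⇒ new: device_trusted.
[4] R2 [IF device_trusted and audit_required THEN mfa_enrolled]. ⇒ new: mfa_enrolled.
[5] R3 [IF mfa_enrolled THEN elevated]. ⇒ new: elevated.

audit_required, can_invite, can_publish, can_read, device_trusted, elevated, member_of_group, mfa_enrolled, quota_ok, restricted_mode, role_admin, role_editor, session_fresh, sso_linked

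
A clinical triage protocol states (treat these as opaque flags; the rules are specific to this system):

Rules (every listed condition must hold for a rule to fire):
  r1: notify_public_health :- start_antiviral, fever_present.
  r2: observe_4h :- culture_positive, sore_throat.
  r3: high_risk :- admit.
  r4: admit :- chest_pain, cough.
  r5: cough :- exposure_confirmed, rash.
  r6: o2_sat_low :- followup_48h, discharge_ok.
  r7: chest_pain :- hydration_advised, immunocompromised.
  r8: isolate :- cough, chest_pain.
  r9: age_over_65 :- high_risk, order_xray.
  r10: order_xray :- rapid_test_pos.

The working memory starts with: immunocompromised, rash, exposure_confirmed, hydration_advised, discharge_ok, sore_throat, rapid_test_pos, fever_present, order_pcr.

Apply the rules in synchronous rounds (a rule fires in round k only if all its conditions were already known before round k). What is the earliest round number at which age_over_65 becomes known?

Round 1: r5 [cough :- exposure_confirmed, rash.]; r7 [chest_pain :- hydration_advised, immunocompromised.]; r10 [order_xray :- rapid_test_pos.]. Adds cough, chest_pain, order_xray.
Round 2: r4 [admit :- chest_pain, cough.]; r8 [isolate :- cough, chest_pain.]. Adds admit, isolate.
Round 3: r3 [high_risk :- admit.]. Adds high_risk.
Round 4: r9 [age_over_65 :- high_risk, order_xray.]. Adds age_over_65.
age_over_65 first appears in round 4.

4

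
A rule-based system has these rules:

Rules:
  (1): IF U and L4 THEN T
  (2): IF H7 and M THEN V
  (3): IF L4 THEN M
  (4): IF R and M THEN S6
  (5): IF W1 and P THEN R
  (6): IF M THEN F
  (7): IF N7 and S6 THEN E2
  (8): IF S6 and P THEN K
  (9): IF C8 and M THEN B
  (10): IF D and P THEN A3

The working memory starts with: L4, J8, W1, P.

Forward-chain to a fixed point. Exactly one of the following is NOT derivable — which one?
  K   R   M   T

[1] (3) [IF L4 THEN M]; (5) [IF W1 and P THEN R]. ⇒ new: M, R.
[2] (4) [IF R and M THEN S6]; (6) [IF M THEN F]. ⇒ new: S6, F.
[3] (8) [IF S6 and P THEN K]. ⇒ new: K.
Derived: K (round 3), M (round 1), R (round 1). T never appears in any round.

T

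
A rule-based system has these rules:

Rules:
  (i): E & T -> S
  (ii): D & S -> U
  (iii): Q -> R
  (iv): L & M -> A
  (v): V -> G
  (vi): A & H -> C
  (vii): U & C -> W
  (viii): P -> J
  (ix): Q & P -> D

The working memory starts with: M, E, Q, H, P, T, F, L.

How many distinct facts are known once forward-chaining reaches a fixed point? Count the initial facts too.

16

Round 1: (i) [E & T -> S]; (iii) [Q -> R]; (iv) [L & M -> A]; (viii) [P -> J]; (ix) [Q & P -> D]. New: S, R, A, J, D.
Round 2: (ii) [D & S -> U]; (vi) [A & H -> C]. New: U, C.
Round 3: (vii) [U & C -> W]. New: W.
Closure: {A, C, D, E, F, H, J, L, M, P, Q, R, S, T, U, W} — 16 facts.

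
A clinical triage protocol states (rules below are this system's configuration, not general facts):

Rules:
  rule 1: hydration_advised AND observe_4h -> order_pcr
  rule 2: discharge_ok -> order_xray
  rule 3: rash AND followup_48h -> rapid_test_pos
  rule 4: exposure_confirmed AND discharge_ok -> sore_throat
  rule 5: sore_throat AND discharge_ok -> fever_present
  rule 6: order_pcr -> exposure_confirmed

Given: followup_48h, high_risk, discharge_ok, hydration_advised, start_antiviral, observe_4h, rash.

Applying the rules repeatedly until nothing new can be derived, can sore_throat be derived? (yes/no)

Round 1 fires rule 1, rule 2, rule 3, giving order_pcr, order_xray, rapid_test_pos.
Round 2 fires rule 6, giving exposure_confirmed.
Round 3 fires rule 4, giving sore_throat.
Round 4 fires rule 5, giving fever_present.
sore_throat appears in round 3, so it is derivable.

yes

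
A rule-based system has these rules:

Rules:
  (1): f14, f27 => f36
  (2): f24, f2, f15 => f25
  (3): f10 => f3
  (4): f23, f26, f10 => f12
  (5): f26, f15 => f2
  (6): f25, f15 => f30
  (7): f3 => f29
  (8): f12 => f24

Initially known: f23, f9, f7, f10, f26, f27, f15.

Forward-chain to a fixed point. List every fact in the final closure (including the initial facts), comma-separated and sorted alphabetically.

Round 1 fires (3), (4), (5), giving f3, f12, f2.
Round 2 fires (7), (8), giving f29, f24.
Round 3 fires (2), giving f25.
Round 4 fires (6), giving f30.

f10, f12, f15, f2, f23, f24, f25, f26, f27, f29, f3, f30, f7, f9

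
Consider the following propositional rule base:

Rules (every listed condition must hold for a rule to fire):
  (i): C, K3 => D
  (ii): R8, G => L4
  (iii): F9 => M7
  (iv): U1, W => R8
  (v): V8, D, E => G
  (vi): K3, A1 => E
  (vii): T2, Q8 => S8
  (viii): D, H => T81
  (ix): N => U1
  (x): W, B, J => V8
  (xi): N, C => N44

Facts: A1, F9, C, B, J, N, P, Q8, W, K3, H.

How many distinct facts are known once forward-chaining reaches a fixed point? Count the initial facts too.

21

[1] (i) [C, K3 => D]; (iii) [F9 => M7]; (vi) [K3, A1 => E]; (ix) [N => U1]; (x) [W, B, J => V8]; (xi) [N, C => N44]. ⇒ new: D, M7, E, U1, V8, N44.
[2] (iv) [U1, W => R8]; (v) [V8, D, E => G]; (viii) [D, H => T81]. ⇒ new: R8, G, T81.
[3] (ii) [R8, G => L4]. ⇒ new: L4.
Closure: {A1, B, C, D, E, F9, G, H, J, K3, L4, M7, N, N44, P, Q8, R8, T81, U1, V8, W} — 21 facts.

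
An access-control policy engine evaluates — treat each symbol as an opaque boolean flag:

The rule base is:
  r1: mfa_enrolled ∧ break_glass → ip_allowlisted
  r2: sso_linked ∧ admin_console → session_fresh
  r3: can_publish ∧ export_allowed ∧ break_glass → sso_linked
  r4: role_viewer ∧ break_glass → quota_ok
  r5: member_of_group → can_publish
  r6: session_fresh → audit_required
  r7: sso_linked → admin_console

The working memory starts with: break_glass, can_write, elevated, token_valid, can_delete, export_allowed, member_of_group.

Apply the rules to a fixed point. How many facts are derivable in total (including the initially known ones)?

Round 1 — r5, derive can_publish.
Round 2 — r3, derive sso_linked.
Round 3 — r7, derive admin_console.
Round 4 — r2, derive session_fresh.
Round 5 — r6, derive audit_required.
Closure: {admin_console, audit_required, break_glass, can_delete, can_publish, can_write, elevated, export_allowed, member_of_group, session_fresh, sso_linked, token_valid} — 12 facts.

12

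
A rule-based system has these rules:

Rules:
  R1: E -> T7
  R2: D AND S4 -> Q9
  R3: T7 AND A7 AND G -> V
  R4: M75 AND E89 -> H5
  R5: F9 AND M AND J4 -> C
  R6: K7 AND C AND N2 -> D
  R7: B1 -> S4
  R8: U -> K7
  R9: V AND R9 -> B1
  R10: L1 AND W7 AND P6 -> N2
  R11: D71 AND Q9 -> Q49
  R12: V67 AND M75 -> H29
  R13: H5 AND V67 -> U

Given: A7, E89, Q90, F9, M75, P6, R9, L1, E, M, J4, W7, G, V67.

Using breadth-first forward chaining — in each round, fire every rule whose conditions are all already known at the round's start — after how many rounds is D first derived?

Round 1: R1 [E -> T7]; R4 [M75 AND E89 -> H5]; R5 [F9 AND M AND J4 -> C]; R10 [L1 AND W7 AND P6 -> N2]; R12 [V67 AND M75 -> H29]. New: T7, H5, C, N2, H29.
Round 2: R3 [T7 AND A7 AND G -> V]; R13 [H5 AND V67 -> U]. New: V, U.
Round 3: R8 [U -> K7]; R9 [V AND R9 -> B1]. New: K7, B1.
Round 4: R6 [K7 AND C AND N2 -> D]; R7 [B1 -> S4]. New: D, S4.
D first appears in round 4.

4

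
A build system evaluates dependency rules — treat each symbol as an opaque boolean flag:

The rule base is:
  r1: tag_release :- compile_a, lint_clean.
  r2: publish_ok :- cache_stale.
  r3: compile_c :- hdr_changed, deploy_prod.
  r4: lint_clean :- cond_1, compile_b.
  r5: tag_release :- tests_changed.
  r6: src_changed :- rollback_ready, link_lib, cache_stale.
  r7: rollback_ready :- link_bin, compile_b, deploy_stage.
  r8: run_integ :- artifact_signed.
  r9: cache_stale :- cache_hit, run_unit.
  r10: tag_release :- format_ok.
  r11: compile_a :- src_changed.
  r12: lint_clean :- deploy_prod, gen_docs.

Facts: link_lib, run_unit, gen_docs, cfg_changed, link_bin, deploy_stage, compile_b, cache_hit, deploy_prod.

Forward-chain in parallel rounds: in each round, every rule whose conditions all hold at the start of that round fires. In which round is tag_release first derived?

4

Round 1 fires r7, r9, r12, giving rollback_ready, cache_stale, lint_clean.
Round 2 fires r2, r6, giving publish_ok, src_changed.
Round 3 fires r11, giving compile_a.
Round 4 fires r1, giving tag_release.
tag_release first appears in round 4.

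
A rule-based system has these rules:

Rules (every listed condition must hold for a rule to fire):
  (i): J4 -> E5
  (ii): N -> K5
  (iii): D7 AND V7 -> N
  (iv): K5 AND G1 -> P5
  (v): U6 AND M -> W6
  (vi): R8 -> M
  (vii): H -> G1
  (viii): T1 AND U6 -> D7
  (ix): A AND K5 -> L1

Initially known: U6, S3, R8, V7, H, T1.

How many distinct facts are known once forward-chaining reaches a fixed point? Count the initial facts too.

Round 1 — (vi), (vii), (viii), derive M, G1, D7.
Round 2 — (iii), (v), derive N, W6.
Round 3 — (ii), derive K5.
Round 4 — (iv), derive P5.
Closure: {D7, G1, H, K5, M, N, P5, R8, S3, T1, U6, V7, W6} — 13 facts.

13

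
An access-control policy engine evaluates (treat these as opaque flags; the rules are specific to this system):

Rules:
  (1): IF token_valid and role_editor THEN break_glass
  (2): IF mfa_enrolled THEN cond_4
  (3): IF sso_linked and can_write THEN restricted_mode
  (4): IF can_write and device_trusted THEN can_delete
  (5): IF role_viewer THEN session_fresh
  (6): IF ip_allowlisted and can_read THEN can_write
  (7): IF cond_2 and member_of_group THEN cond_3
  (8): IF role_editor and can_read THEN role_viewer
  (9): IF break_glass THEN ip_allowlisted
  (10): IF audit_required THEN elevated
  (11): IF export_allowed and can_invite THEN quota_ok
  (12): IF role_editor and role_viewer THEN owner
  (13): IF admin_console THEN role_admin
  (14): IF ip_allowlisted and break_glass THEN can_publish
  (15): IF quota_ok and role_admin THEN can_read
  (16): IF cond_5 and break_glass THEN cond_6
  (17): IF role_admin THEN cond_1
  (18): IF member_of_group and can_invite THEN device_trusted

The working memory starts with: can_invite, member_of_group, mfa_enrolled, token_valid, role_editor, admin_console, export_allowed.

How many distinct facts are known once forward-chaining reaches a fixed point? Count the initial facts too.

Round 1 fires (1), (2), (11), (13), (18), giving break_glass, cond_4, quota_ok, role_admin, device_trusted.
Round 2 fires (9), (15), (17), giving ip_allowlisted, can_read, cond_1.
Round 3 fires (6), (8), (14), giving can_write, role_viewer, can_publish.
Round 4 fires (4), (5), (12), giving can_delete, session_fresh, owner.
Closure: {admin_console, break_glass, can_delete, can_invite, can_publish, can_read, can_write, cond_1, cond_4, device_trusted, export_allowed, ip_allowlisted, member_of_group, mfa_enrolled, owner, quota_ok, role_admin, role_editor, role_viewer, session_fresh, token_valid} — 21 facts.

21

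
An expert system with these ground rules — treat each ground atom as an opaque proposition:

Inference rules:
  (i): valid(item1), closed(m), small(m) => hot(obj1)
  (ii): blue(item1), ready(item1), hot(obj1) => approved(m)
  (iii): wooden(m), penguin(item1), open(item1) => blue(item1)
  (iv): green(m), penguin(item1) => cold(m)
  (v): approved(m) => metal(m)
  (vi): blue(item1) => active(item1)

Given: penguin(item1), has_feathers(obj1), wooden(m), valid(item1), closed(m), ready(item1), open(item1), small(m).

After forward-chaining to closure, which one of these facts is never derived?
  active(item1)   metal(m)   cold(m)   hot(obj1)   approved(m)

cold(m)

[1] (i) [valid(item1), closed(m), small(m) => hot(obj1)]; (iii) [wooden(m), penguin(item1), open(item1) => blue(item1)]. ⇒ new: hot(obj1), blue(item1).
[2] (ii) [blue(item1), ready(item1), hot(obj1) => approved(m)]; (vi) [blue(item1) => active(item1)]. ⇒ new: approved(m), active(item1).
[3] (v) [approved(m) => metal(m)]. ⇒ new: metal(m).
Derived: active(item1) (round 2), approved(m) (round 2), metal(m) (round 3), hot(obj1) (round 1). cold(m) never appears in any round.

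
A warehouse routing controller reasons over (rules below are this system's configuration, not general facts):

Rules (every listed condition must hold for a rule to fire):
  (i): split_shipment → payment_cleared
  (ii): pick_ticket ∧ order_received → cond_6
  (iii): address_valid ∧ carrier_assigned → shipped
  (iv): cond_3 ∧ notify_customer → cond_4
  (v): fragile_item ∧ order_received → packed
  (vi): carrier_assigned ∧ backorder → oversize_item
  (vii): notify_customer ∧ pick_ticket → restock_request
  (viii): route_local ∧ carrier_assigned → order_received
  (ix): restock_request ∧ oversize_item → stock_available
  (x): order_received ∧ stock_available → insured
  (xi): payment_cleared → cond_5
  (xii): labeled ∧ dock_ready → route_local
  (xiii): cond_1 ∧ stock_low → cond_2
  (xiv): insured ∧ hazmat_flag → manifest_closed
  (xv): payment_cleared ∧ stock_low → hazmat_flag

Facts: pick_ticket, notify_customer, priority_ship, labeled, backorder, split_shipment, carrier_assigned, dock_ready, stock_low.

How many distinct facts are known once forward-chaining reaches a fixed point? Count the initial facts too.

[1] (i) [split_shipment → payment_cleared]; (vi) [carrier_assigned ∧ backorder → oversize_item]; (vii) [notify_customer ∧ pick_ticket → restock_request]; (xii) [labeled ∧ dock_ready → route_local]. ⇒ new: payment_cleared, oversize_item, restock_request, route_local.
[2] (viii) [route_local ∧ carrier_assigned → order_received]; (ix) [restock_request ∧ oversize_item → stock_available]; (xi) [payment_cleared → cond_5]; (xv) [payment_cleared ∧ stock_low → hazmat_flag]. ⇒ new: order_received, stock_available, cond_5, hazmat_flag.
[3] (ii) [pick_ticket ∧ order_received → cond_6]; (x) [order_received ∧ stock_available → insured]. ⇒ new: cond_6, insured.
[4] (xiv) [insured ∧ hazmat_flag → manifest_closed]. ⇒ new: manifest_closed.
Closure: {backorder, carrier_assigned, cond_5, cond_6, dock_ready, hazmat_flag, insured, labeled, manifest_closed, notify_customer, order_received, oversize_item, payment_cleared, pick_ticket, priority_ship, restock_request, route_local, split_shipment, stock_available, stock_low} — 20 facts.

20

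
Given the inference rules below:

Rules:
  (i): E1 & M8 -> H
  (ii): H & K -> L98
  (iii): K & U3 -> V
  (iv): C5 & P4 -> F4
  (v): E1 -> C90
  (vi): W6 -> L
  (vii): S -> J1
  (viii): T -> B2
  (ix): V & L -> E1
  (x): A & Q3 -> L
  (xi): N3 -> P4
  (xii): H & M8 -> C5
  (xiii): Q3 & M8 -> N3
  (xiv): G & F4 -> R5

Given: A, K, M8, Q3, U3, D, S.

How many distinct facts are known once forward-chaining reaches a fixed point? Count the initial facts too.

Round 1: (iii) [K & U3 -> V]; (vii) [S -> J1]; (x) [A & Q3 -> L]; (xiii) [Q3 & M8 -> N3]. New: V, J1, L, N3.
Round 2: (ix) [V & L -> E1]; (xi) [N3 -> P4]. New: E1, P4.
Round 3: (i) [E1 & M8 -> H]; (v) [E1 -> C90]. New: H, C90.
Round 4: (ii) [H & K -> L98]; (xii) [H & M8 -> C5]. New: L98, C5.
Round 5: (iv) [C5 & P4 -> F4]. New: F4.
Closure: {A, C5, C90, D, E1, F4, H, J1, K, L, L98, M8, N3, P4, Q3, S, U3, V} — 18 facts.

18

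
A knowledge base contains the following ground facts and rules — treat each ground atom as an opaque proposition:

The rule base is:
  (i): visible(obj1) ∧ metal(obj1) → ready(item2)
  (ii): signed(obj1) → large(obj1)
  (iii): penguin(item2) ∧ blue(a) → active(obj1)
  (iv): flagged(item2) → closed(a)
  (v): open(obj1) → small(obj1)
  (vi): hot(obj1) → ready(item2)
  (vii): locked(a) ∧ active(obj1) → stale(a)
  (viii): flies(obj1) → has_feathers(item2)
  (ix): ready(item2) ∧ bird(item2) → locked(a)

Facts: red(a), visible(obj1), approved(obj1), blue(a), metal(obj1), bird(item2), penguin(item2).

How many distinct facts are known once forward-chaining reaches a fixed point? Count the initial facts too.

11

Round 1: (i) [visible(obj1) ∧ metal(obj1) → ready(item2)]; (iii) [penguin(item2) ∧ blue(a) → active(obj1)]. Adds ready(item2), active(obj1).
Round 2: (ix) [ready(item2) ∧ bird(item2) → locked(a)]. Adds locked(a).
Round 3: (vii) [locked(a) ∧ active(obj1) → stale(a)]. Adds stale(a).
Closure: {active(obj1), approved(obj1), bird(item2), blue(a), locked(a), metal(obj1), penguin(item2), ready(item2), red(a), stale(a), visible(obj1)} — 11 facts.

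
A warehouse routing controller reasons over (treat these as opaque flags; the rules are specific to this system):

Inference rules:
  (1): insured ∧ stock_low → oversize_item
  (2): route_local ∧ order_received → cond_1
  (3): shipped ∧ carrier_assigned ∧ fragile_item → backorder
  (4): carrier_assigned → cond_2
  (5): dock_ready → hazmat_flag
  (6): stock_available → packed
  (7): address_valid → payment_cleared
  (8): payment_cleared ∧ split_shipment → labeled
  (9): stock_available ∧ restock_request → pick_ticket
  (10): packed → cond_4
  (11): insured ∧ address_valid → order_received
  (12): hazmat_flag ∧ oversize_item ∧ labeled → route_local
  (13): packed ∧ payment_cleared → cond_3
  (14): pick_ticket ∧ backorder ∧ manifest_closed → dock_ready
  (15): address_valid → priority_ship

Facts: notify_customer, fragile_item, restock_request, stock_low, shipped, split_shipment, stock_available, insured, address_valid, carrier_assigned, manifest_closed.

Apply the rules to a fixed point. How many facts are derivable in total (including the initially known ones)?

Round 1 fires (1), (3), (4), (6), (7), (9), (11), (15), giving oversize_item, backorder, cond_2, packed, payment_cleared, pick_ticket, order_received, priority_ship.
Round 2 fires (8), (10), (13), (14), giving labeled, cond_4, cond_3, dock_ready.
Round 3 fires (5), giving hazmat_flag.
Round 4 fires (12), giving route_local.
Round 5 fires (2), giving cond_1.
Closure: {address_valid, backorder, carrier_assigned, cond_1, cond_2, cond_3, cond_4, dock_ready, fragile_item, hazmat_flag, insured, labeled, manifest_closed, notify_customer, order_received, oversize_item, packed, payment_cleared, pick_ticket, priority_ship, restock_request, route_local, shipped, split_shipment, stock_available, stock_low} — 26 facts.

26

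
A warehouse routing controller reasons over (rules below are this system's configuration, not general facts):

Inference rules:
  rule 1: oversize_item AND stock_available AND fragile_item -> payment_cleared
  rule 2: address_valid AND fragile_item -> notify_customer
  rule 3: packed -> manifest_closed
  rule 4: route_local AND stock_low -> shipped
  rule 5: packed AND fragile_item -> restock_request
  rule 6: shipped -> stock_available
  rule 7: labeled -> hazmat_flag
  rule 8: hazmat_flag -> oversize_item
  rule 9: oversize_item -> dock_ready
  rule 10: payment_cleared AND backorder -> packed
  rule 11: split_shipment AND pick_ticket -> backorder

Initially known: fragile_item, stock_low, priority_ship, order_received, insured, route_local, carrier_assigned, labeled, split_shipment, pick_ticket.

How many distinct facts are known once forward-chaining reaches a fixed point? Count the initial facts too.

20

Round 1 fires rule 4, rule 7, rule 11, giving shipped, hazmat_flag, backorder.
Round 2 fires rule 6, rule 8, giving stock_available, oversize_item.
Round 3 fires rule 1, rule 9, giving payment_cleared, dock_ready.
Round 4 fires rule 10, giving packed.
Round 5 fires rule 3, rule 5, giving manifest_closed, restock_request.
Closure: {backorder, carrier_assigned, dock_ready, fragile_item, hazmat_flag, insured, labeled, manifest_closed, order_received, oversize_item, packed, payment_cleared, pick_ticket, priority_ship, restock_request, route_local, shipped, split_shipment, stock_available, stock_low} — 20 facts.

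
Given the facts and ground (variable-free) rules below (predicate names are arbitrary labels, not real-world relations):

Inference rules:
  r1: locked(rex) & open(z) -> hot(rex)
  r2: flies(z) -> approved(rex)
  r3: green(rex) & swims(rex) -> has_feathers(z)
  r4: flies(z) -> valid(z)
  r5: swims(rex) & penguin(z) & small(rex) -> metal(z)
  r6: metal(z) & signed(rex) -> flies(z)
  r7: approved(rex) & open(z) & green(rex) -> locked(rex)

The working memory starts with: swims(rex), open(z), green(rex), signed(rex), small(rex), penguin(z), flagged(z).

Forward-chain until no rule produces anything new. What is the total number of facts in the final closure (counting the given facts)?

14

[1] r3 [green(rex) & swims(rex) -> has_feathers(z)]; r5 [swims(rex) & penguin(z) & small(rex) -> metal(z)]. ⇒ new: has_feathers(z), metal(z).
[2] r6 [metal(z) & signed(rex) -> flies(z)]. ⇒ new: flies(z).
[3] r2 [flies(z) -> approved(rex)]; r4 [flies(z) -> valid(z)]. ⇒ new: approved(rex), valid(z).
[4] r7 [approved(rex) & open(z) & green(rex) -> locked(rex)]. ⇒ new: locked(rex).
[5] r1 [locked(rex) & open(z) -> hot(rex)]. ⇒ new: hot(rex).
Closure: {approved(rex), flagged(z), flies(z), green(rex), has_feathers(z), hot(rex), locked(rex), metal(z), open(z), penguin(z), signed(rex), small(rex), swims(rex), valid(z)} — 14 facts.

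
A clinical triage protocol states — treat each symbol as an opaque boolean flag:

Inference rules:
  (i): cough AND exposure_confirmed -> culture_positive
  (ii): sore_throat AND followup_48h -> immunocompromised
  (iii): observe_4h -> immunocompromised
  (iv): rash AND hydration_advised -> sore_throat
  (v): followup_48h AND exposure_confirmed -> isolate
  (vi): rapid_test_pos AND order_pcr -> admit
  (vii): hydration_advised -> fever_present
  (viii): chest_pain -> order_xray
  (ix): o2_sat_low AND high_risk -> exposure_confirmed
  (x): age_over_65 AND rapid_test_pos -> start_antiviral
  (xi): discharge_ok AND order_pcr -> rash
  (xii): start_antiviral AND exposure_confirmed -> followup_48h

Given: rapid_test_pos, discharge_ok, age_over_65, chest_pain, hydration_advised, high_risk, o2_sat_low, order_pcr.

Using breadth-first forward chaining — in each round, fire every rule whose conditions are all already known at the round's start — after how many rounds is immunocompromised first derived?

Round 1: (vi) [rapid_test_pos AND order_pcr -> admit]; (vii) [hydration_advised -> fever_present]; (viii) [chest_pain -> order_xray]; (ix) [o2_sat_low AND high_risk -> exposure_confirmed]; (x) [age_over_65 AND rapid_test_pos -> start_antiviral]; (xi) [discharge_ok AND order_pcr -> rash]. New: admit, fever_present, order_xray, exposure_confirmed, start_antiviral, rash.
Round 2: (iv) [rash AND hydration_advised -> sore_throat]; (xii) [start_antiviral AND exposure_confirmed -> followup_48h]. New: sore_throat, followup_48h.
Round 3: (ii) [sore_throat AND followup_48h -> immunocompromised]; (v) [followup_48h AND exposure_confirmed -> isolate]. New: immunocompromised, isolate.
immunocompromised first appears in round 3.

3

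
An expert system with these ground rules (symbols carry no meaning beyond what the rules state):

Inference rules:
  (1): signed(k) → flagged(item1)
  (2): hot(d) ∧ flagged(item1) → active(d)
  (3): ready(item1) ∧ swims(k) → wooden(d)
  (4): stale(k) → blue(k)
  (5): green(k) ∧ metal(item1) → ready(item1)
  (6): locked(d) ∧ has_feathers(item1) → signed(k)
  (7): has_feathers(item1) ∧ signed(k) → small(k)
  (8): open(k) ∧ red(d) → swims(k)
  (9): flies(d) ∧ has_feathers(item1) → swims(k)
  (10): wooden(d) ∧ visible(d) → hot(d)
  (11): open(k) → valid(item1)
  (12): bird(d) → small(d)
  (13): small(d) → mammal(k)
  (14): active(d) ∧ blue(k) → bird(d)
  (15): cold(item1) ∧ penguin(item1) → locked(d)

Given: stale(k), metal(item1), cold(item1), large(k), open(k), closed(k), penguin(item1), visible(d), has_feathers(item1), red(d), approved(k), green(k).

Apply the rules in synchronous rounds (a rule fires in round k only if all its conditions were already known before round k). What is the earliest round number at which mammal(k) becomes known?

7

Round 1 — (4), (5), (8), (11), (15), derive blue(k), ready(item1), swims(k), valid(item1), locked(d).
Round 2 — (3), (6), derive wooden(d), signed(k).
Round 3 — (1), (7), (10), derive flagged(item1), small(k), hot(d).
Round 4 — (2), derive active(d).
Round 5 — (14), derive bird(d).
Round 6 — (12), derive small(d).
Round 7 — (13), derive mammal(k).
mammal(k) first appears in round 7.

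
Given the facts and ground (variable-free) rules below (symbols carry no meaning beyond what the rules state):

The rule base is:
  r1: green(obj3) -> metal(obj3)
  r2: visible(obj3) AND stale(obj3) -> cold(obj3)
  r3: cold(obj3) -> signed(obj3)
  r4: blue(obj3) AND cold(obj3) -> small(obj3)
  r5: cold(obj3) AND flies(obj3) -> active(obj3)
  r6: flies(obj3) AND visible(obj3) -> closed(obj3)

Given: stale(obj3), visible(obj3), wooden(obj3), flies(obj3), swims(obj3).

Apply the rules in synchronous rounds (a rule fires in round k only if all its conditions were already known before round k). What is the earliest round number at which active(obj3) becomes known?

Round 1 — r2, r6, derive cold(obj3), closed(obj3).
Round 2 — r3, r5, derive signed(obj3), active(obj3).
active(obj3) first appears in round 2.

2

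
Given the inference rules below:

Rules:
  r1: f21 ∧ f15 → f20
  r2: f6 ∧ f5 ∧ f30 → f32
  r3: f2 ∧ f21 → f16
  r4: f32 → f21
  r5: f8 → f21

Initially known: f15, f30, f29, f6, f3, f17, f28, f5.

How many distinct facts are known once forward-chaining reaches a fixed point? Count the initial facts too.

Round 1: r2 [f6 ∧ f5 ∧ f30 → f32]. New: f32.
Round 2: r4 [f32 → f21]. New: f21.
Round 3: r1 [f21 ∧ f15 → f20]. New: f20.
Closure: {f15, f17, f20, f21, f28, f29, f3, f30, f32, f5, f6} — 11 facts.

11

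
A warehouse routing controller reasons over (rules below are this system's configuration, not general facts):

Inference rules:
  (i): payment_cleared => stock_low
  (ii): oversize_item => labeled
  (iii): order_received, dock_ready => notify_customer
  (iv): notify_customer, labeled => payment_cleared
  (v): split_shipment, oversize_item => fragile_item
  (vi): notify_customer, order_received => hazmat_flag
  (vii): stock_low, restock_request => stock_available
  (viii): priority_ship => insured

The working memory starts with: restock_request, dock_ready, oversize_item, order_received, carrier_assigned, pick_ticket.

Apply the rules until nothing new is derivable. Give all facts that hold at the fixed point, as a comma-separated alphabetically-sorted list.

Round 1: (ii) [oversize_item => labeled]; (iii) [order_received, dock_ready => notify_customer]. New: labeled, notify_customer.
Round 2: (iv) [notify_customer, labeled => payment_cleared]; (vi) [notify_customer, order_received => hazmat_flag]. New: payment_cleared, hazmat_flag.
Round 3: (i) [payment_cleared => stock_low]. New: stock_low.
Round 4: (vii) [stock_low, restock_request => stock_available]. New: stock_available.

carrier_assigned, dock_ready, hazmat_flag, labeled, notify_customer, order_received, oversize_item, payment_cleared, pick_ticket, restock_request, stock_available, stock_low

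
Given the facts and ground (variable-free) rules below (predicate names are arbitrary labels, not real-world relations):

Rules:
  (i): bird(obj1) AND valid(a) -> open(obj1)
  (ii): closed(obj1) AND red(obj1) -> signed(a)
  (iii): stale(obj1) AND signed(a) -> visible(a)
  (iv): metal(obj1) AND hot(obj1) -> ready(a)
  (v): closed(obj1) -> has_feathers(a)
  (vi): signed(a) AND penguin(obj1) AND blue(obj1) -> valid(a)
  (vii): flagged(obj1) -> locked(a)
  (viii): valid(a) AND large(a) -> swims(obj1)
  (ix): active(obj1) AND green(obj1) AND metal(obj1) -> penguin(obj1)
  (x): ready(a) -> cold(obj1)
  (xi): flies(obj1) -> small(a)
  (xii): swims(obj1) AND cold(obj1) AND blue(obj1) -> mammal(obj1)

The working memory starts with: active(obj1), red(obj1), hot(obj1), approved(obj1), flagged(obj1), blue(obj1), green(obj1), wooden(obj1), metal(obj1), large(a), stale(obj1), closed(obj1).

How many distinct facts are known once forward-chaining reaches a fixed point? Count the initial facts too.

Round 1: (ii) [closed(obj1) AND red(obj1) -> signed(a)]; (iv) [metal(obj1) AND hot(obj1) -> ready(a)]; (v) [closed(obj1) -> has_feathers(a)]; (vii) [flagged(obj1) -> locked(a)]; (ix) [active(obj1) AND green(obj1) AND metal(obj1) -> penguin(obj1)]. New: signed(a), ready(a), has_feathers(a), locked(a), penguin(obj1).
Round 2: (iii) [stale(obj1) AND signed(a) -> visible(a)]; (vi) [signed(a) AND penguin(obj1) AND blue(obj1) -> valid(a)]; (x) [ready(a) -> cold(obj1)]. New: visible(a), valid(a), cold(obj1).
Round 3: (viii) [valid(a) AND large(a) -> swims(obj1)]. New: swims(obj1).
Round 4: (xii) [swims(obj1) AND cold(obj1) AND blue(obj1) -> mammal(obj1)]. New: mammal(obj1).
Closure: {active(obj1), approved(obj1), blue(obj1), closed(obj1), cold(obj1), flagged(obj1), green(obj1), has_feathers(a), hot(obj1), large(a), locked(a), mammal(obj1), metal(obj1), penguin(obj1), ready(a), red(obj1), signed(a), stale(obj1), swims(obj1), valid(a), visible(a), wooden(obj1)} — 22 facts.

22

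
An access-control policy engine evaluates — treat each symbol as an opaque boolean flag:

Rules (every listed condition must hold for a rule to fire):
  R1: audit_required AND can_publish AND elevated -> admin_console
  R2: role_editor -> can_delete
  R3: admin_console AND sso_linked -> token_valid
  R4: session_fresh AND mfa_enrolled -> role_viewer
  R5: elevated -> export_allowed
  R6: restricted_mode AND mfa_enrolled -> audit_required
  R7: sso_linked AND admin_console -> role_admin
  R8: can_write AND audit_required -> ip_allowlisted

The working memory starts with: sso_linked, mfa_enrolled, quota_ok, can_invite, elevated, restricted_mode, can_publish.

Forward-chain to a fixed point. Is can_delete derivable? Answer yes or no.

Round 1 — R5, R6, derive export_allowed, audit_required.
Round 2 — R1, derive admin_console.
Round 3 — R3, R7, derive token_valid, role_admin.
Fixed point reached. can_delete is concluded only by R2; R2 needs role_editor (never derived).

no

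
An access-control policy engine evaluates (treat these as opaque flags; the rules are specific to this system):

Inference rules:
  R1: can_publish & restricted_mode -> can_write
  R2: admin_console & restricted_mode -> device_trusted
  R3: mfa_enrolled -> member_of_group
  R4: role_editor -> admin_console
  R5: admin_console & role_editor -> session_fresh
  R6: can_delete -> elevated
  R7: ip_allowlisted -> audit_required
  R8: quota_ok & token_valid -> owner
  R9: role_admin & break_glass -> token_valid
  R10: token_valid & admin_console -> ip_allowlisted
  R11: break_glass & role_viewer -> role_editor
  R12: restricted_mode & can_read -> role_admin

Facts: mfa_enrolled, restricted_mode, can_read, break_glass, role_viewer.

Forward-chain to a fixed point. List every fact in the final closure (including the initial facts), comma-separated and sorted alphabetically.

[1] R3 [mfa_enrolled -> member_of_group]; R11 [break_glass & role_viewer -> role_editor]; R12 [restricted_mode & can_read -> role_admin]. ⇒ new: member_of_group, role_editor, role_admin.
[2] R4 [role_editor -> admin_console]; R9 [role_admin & break_glass -> token_valid]. ⇒ new: admin_console, token_valid.
[3] R2 [admin_console & restricted_mode -> device_trusted]; R5 [admin_console & role_editor -> session_fresh]; R10 [token_valid & admin_console -> ip_allowlisted]. ⇒ new: device_trusted, session_fresh, ip_allowlisted.
[4] R7 [ip_allowlisted -> audit_required]. ⇒ new: audit_required.

admin_console, audit_required, break_glass, can_read, device_trusted, ip_allowlisted, member_of_group, mfa_enrolled, restricted_mode, role_admin, role_editor, role_viewer, session_fresh, token_valid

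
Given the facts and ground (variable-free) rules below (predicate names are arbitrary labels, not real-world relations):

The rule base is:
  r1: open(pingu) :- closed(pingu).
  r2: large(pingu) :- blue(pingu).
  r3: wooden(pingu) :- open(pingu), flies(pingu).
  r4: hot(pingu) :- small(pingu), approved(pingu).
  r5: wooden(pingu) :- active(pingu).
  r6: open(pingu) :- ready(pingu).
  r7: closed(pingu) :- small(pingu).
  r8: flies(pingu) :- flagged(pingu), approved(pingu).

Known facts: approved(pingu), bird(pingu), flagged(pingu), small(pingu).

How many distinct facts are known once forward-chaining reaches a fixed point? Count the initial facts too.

9

Round 1: r4 [hot(pingu) :- small(pingu), approved(pingu).]; r7 [closed(pingu) :- small(pingu).]; r8 [flies(pingu) :- flagged(pingu), approved(pingu).]. Adds hot(pingu), closed(pingu), flies(pingu).
Round 2: r1 [open(pingu) :- closed(pingu).]. Adds open(pingu).
Round 3: r3 [wooden(pingu) :- open(pingu), flies(pingu).]. Adds wooden(pingu).
Closure: {approved(pingu), bird(pingu), closed(pingu), flagged(pingu), flies(pingu), hot(pingu), open(pingu), small(pingu), wooden(pingu)} — 9 facts.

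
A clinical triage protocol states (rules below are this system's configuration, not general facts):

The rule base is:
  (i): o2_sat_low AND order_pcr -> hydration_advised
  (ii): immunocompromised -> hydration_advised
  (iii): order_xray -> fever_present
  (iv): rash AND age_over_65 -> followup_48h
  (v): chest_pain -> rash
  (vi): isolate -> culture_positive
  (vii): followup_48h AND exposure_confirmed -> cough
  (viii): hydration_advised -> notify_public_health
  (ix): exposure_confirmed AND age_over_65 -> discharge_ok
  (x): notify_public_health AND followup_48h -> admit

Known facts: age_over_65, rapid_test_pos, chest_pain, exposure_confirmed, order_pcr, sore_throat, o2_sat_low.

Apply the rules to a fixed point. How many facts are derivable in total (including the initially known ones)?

Round 1: (i) [o2_sat_low AND order_pcr -> hydration_advised]; (v) [chest_pain -> rash]; (ix) [exposure_confirmed AND age_over_65 -> discharge_ok]. New: hydration_advised, rash, discharge_ok.
Round 2: (iv) [rash AND age_over_65 -> followup_48h]; (viii) [hydration_advised -> notify_public_health]. New: followup_48h, notify_public_health.
Round 3: (vii) [followup_48h AND exposure_confirmed -> cough]; (x) [notify_public_health AND followup_48h -> admit]. New: cough, admit.
Closure: {admit, age_over_65, chest_pain, cough, discharge_ok, exposure_confirmed, followup_48h, hydration_advised, notify_public_health, o2_sat_low, order_pcr, rapid_test_pos, rash, sore_throat} — 14 facts.

14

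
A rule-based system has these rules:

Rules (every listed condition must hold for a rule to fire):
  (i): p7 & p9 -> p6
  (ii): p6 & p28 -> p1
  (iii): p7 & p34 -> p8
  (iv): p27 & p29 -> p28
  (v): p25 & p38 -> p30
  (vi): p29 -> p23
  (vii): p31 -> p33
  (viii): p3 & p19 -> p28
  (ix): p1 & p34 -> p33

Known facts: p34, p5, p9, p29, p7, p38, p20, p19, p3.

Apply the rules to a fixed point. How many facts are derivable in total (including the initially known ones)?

Round 1: (i) [p7 & p9 -> p6]; (iii) [p7 & p34 -> p8]; (vi) [p29 -> p23]; (viii) [p3 & p19 -> p28]. Adds p6, p8, p23, p28.
Round 2: (ii) [p6 & p28 -> p1]. Adds p1.
Round 3: (ix) [p1 & p34 -> p33]. Adds p33.
Closure: {p1, p19, p20, p23, p28, p29, p3, p33, p34, p38, p5, p6, p7, p8, p9} — 15 facts.

15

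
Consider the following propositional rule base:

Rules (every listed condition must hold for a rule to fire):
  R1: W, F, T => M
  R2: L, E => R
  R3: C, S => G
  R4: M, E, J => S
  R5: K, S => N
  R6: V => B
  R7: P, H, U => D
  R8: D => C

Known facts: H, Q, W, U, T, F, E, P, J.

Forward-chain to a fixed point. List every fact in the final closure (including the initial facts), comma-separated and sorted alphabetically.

C, D, E, F, G, H, J, M, P, Q, S, T, U, W

Round 1: R1 [W, F, T => M]; R7 [P, H, U => D]. Adds M, D.
Round 2: R4 [M, E, J => S]; R8 [D => C]. Adds S, C.
Round 3: R3 [C, S => G]. Adds G.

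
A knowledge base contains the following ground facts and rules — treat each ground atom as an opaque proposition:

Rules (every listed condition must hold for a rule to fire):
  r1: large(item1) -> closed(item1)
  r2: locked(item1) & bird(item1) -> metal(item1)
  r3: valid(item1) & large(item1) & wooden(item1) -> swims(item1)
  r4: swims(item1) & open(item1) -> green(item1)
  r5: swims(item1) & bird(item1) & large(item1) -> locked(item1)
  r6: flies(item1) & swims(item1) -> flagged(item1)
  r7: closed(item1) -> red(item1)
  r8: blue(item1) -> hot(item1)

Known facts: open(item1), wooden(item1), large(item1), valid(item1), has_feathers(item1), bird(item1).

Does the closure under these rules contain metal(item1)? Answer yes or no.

Round 1 fires r1, r3, giving closed(item1), swims(item1).
Round 2 fires r4, r5, r7, giving green(item1), locked(item1), red(item1).
Round 3 fires r2, giving metal(item1).
metal(item1) appears in round 3, so it is derivable.

yes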